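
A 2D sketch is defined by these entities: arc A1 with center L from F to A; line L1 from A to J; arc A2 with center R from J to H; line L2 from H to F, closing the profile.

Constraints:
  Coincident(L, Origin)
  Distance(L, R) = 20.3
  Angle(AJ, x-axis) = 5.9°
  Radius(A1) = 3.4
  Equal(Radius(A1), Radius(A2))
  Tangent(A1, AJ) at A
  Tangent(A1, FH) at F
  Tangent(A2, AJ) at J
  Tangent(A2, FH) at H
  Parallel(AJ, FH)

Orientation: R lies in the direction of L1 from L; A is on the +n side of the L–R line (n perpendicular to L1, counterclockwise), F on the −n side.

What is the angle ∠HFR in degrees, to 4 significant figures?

9.508°

Tangency of A1 to both parallel lines with radius 3.4 puts A and F at L ± 3.4·n: A = (-0.3495, 3.382), F = (0.3495, -3.382). Equal radii place J and H the same way about R: J = R + 3.4·n = (19.84, 5.469), H = R − 3.4·n = (20.54, -1.295). Then cos ∠HFR = FH·FR / (|FH||FR|), giving 9.508°.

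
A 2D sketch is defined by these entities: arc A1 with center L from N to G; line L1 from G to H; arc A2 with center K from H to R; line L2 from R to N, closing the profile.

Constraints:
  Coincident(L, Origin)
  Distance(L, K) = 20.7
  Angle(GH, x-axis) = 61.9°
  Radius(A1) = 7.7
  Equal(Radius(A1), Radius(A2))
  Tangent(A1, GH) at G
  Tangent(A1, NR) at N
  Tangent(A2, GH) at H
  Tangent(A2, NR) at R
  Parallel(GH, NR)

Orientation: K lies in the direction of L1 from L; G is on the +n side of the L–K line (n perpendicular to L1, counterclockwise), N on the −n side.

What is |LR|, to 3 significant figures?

22.1

The slot axis is L1's direction at 61.9°, so u = (cos 61.9°, sin 61.9°) = (0.471, 0.882) and n = (−sin 61.9°, cos 61.9°) = (-0.882, 0.471). L is at the origin and K lies 20.7 along u from L, so K = 20.7·u = (9.75, 18.3). Tangency of A1 to both parallel lines with radius 7.7 puts G and N at L ± 7.7·n: G = (-6.79, 3.63), N = (6.79, -3.63). Equal radii place H and R the same way about K: H = K + 7.7·n = (2.96, 21.9), R = K − 7.7·n = (16.5, 14.6). Then |LR| = |R − L| = 22.1.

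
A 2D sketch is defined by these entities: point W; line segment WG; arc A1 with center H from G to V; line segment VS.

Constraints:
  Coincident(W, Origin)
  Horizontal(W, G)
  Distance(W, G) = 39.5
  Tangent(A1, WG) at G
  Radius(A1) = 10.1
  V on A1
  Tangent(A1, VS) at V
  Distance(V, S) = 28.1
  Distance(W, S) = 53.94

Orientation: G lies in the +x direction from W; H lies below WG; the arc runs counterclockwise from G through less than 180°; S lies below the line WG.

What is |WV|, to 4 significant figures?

32.22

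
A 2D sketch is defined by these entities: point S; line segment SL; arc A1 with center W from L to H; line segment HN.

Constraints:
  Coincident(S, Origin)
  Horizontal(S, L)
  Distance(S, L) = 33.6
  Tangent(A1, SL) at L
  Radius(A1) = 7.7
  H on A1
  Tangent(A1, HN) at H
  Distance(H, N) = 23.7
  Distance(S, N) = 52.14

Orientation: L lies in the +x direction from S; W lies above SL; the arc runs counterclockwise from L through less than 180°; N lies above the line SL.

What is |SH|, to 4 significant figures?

41.98

Checks: S.y = 0.00, L.y = 0.00 ✓; |WH| = 7.700 ✓; ∠(WH, HN) = 90.00° ✓; |HN| = 23.70 ✓; |SN| = 52.14 ✓.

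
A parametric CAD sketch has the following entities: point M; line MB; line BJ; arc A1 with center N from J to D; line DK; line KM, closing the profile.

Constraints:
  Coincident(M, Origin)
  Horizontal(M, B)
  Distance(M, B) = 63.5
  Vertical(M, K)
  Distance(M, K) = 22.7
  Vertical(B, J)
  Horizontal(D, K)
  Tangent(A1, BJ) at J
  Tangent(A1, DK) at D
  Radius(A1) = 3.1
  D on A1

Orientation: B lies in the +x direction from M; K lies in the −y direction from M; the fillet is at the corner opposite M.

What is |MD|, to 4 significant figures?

64.52

M is at the origin; MB is horizontal with |MB| = 63.5 and B on the +x side, so B = (63.50, 0.000). M and K share the same x with |MK| = 22.7 and K on the −y side, so K = (0.000, -22.70). The virtual corner opposite M is at (63.50, -22.70). Tangency of A1 to BJ means the radius NJ is perpendicular to BJ and since A1 is tangent to DK there, ND ⟂ DK, with radius 3.1, so the center N sits 3.1 in from both sides at N = (60.40, -19.60). That places the tangent points at J = (63.50, -19.60) on BJ and D = (60.40, -22.70) on DK. Then |MD| = |D − M| = 64.52.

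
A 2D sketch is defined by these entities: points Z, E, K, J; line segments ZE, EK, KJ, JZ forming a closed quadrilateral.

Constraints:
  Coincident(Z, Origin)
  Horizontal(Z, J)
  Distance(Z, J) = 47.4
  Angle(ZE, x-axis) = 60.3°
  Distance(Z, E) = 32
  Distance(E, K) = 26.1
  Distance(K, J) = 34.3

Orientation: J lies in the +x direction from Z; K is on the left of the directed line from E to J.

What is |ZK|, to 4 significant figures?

53.31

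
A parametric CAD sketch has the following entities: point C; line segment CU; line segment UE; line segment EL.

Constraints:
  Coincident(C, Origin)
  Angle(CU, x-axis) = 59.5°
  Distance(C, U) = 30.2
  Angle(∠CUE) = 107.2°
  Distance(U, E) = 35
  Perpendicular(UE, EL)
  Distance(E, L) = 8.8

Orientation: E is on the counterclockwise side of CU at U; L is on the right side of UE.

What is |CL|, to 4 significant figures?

57.86

∠CUE = 107.2°, so UE runs at 59.5° + (180° − 107.2°) = 132.3° from the x-axis; with |UE| = 35.0, E = U + 35.0·(cos 132.3°, sin 132.3°) = (-8.228, 51.91). The perpendicularity gives EL at right angles to UE; with |EL| = 8.8 on the right of UE, L = E + 8.8·(0.7396, 0.6730) = (-1.719, 57.83). Then |CL| = |L − C| = 57.86.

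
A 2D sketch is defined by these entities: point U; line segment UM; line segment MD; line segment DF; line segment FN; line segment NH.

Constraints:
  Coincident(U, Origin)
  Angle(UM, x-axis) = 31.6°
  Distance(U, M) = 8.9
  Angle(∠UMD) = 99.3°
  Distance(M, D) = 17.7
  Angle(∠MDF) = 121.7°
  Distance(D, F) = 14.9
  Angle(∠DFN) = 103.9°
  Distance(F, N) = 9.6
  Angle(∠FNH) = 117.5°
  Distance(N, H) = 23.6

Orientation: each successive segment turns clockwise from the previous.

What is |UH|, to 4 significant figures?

4.536

U is at the origin; UM runs at 31.6° with length 8.9, so M = (7.580, 4.663). ∠UMD = 99.3° gives MD at -49.10° from the x-axis; with |MD| = 17.7, D = (19.17, -8.715). ∠MDF = 121.7° gives DF at -107.4° from the x-axis; with |DF| = 14.9, F = (14.71, -22.93). ∠DFN = 103.9° gives FN at 176.5° from the x-axis; with |FN| = 9.6, N = (5.131, -22.35). ∠FNH = 117.5° gives NH at 114.0° from the x-axis; with |NH| = 23.6, H = (-4.468, -0.7876). Then |UH| = |H − U| = 4.536.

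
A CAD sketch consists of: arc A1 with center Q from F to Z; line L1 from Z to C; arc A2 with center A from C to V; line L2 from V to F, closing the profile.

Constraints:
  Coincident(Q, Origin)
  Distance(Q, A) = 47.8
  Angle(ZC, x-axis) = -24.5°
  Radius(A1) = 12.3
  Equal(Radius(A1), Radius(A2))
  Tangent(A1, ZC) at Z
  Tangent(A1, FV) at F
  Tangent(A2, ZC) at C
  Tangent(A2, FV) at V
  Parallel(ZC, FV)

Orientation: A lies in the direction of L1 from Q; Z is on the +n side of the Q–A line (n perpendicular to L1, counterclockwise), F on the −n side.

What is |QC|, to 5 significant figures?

49.357

Tangency of A1 to both parallel lines with radius 12.3 puts Z and F at Q ± 12.3·n: Z = (5.1007, 11.193), F = (-5.1007, -11.193). Equal radii place C and V the same way about A: C = A + 12.3·n = (48.597, -8.6298), V = A − 12.3·n = (38.395, -31.015). Then |QC| = |C − Q| = 49.357.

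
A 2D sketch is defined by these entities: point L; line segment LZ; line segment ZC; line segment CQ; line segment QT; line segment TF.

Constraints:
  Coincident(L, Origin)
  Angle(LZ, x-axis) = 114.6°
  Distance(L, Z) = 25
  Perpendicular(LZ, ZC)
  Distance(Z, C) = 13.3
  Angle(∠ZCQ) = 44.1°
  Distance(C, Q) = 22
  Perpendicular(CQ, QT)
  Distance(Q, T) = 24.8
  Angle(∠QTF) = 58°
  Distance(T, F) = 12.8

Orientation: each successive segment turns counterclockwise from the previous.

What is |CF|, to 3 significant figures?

21.2

L is at the origin; LZ runs at 114.6° with length 25.0, so Z = (-10.4, 22.7). LZ ⟂ ZC, so ZC runs at -155°; with |ZC| = 13.3, C = (-22.5, 17.2). ∠ZCQ = 44.1° gives CQ at -19.5° from the x-axis; with |CQ| = 22.0, Q = (-1.76, 9.85). The perpendicularity gives QT at right angles to CQ, so QT runs at 70.5°; with |QT| = 24.8, T = (6.52, 33.2). ∠QTF = 58.0° gives TF at -168° from the x-axis; with |TF| = 12.8, F = (-5.98, 30.5). Then |CF| = |F − C| = 21.2.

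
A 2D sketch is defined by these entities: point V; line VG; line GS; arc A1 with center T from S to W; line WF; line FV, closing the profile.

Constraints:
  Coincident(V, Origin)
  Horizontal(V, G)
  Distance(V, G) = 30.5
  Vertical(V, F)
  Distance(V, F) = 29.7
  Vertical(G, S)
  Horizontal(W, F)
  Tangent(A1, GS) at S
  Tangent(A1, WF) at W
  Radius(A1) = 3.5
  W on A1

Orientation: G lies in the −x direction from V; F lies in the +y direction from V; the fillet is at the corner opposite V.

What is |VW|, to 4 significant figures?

40.14

The virtual corner opposite V is at (-30.50, 29.70). Tangency of A1 to GS means the radius TS is perpendicular to GS and the tangent condition forces TW to be normal to WF, with radius 3.5, so the center T sits 3.5 in from both sides at T = (-27.00, 26.20). That places the tangent points at S = (-30.50, 26.20) on GS and W = (-27.00, 29.70) on WF. Then |VW| = |W − V| = 40.14.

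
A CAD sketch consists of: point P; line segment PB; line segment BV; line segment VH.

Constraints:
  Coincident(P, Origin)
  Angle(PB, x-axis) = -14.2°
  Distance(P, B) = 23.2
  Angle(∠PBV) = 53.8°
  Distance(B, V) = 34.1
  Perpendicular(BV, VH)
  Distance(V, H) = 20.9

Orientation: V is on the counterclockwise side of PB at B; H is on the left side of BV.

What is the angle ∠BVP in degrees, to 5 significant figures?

42.546°

P is at the origin; PB runs at -14.2° with length 23.2, so B = 23.2·(cos -14.2°, sin -14.2°) = (22.491, -5.6911). ∠PBV = 53.8°, so BV runs at -14.2° + (180° − 53.8°) = 112.00° from the x-axis; with |BV| = 34.1, V = B + 34.1·(cos 112.00°, sin 112.00°) = (9.7170, 25.926). Then cos ∠BVP = VB·VP / (|VB||VP|), giving 42.546°.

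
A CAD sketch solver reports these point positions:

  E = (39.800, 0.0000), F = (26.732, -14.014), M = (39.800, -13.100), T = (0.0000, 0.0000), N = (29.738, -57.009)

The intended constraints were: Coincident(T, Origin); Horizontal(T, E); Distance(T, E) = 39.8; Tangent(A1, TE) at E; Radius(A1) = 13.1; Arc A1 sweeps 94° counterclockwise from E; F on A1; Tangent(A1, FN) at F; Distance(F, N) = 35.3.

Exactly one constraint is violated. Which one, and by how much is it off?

Distance(F, N) = 35.3 — off by 7.80.

T = (0.00, 0.00) ✓; T.y = 0.00, E.y = 0.00 ✓; |TE| = 39.80 ✓; ∠(ME, ET) = 90.00° ✓; |ME| = 13.10 ✓; bearing(M→F) − bearing(M→E) = 94.00° ✓; |MF| = 13.10 ✓; ∠(MF, FN) = 90.00° ✓; |FN| = 43.10 ✗.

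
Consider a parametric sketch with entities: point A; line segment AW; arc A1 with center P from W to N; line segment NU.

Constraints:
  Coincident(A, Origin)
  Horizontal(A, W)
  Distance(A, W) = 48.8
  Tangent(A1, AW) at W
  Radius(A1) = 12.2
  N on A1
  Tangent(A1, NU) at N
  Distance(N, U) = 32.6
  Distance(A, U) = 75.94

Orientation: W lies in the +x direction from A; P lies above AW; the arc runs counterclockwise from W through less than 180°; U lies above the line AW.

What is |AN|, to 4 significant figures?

62.17

Checks: |PN| = 12.20 ✓; ∠(PN, NU) = 90.00° ✓; |NU| = 32.60 ✓; |AU| = 75.94 ✓.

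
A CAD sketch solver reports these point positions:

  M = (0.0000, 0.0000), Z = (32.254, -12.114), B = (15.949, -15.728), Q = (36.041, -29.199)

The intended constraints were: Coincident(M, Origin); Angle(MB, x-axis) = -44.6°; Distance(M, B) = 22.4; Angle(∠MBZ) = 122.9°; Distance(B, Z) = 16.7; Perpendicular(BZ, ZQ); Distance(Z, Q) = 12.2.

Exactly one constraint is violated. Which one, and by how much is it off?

Distance(Z, Q) = 12.2 — off by 5.30.

M = (0.00, 0.00) ✓; MB at -44.60° ✓; |MB| = 22.40 ✓; ∠MBZ = 122.9° ✓; |BZ| = 16.70 ✓; ∠(BZ, ZQ) = 90.00° ✓; |ZQ| = 17.50 ✗.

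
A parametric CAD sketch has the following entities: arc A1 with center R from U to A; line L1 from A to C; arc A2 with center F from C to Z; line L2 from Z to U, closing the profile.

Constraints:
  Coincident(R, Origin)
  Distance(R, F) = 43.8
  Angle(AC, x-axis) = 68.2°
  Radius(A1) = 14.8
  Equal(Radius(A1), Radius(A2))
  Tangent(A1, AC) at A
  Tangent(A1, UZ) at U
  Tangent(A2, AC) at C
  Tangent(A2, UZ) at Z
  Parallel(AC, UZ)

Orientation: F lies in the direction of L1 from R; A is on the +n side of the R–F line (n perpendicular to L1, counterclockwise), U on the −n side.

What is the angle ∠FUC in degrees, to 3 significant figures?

15.4°

The slot axis is L1's direction at 68.2°, so u = (cos 68.2°, sin 68.2°) = (0.371, 0.928) and n = (−sin 68.2°, cos 68.2°) = (-0.928, 0.371). R is at the origin and F lies 43.8 along u from R, so F = 43.8·u = (16.3, 40.7). Tangency of A1 to both parallel lines with radius 14.8 puts A and U at R ± 14.8·n: A = (-13.7, 5.50), U = (13.7, -5.50). Equal radii place C and Z the same way about F: C = F + 14.8·n = (2.52, 46.2), Z = F − 14.8·n = (30.0, 35.2). Then cos ∠FUC = UF·UC / (|UF||UC|), giving 15.4°.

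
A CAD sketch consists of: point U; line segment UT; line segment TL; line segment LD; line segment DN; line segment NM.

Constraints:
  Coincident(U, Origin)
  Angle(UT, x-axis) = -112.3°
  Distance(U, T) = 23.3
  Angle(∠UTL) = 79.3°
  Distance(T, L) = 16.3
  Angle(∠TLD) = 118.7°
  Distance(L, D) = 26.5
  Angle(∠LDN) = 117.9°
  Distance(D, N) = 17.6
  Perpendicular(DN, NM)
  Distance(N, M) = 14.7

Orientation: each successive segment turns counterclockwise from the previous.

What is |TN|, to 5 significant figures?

42.582

U is at the origin; UT runs at -112.3° with length 23.3, so T = (-8.8413, -21.557). ∠UTL = 79.3° gives TL at -11.600° from the x-axis; with |TL| = 16.3, L = (7.1257, -24.835). ∠TLD = 118.7° gives LD at 49.700° from the x-axis; with |LD| = 26.5, D = (24.266, -4.6242). ∠LDN = 117.9° gives DN at 111.80° from the x-axis; with |DN| = 17.6, N = (17.730, 11.717). Then |TN| = |N − T| = 42.582.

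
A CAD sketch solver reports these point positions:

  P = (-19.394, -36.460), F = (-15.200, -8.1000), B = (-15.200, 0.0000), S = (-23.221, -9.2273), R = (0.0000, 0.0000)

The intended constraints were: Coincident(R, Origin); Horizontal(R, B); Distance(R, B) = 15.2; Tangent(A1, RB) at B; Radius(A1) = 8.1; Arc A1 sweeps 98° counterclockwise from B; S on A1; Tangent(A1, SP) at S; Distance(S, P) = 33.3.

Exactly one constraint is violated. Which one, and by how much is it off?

Distance(S, P) = 33.3 — off by 5.80.

R = (0.00, 0.00) ✓; R.y = 0.00, B.y = 0.00 ✓; |RB| = 15.20 ✓; ∠(FB, BR) = 90.00° ✓; |FB| = 8.100 ✓; bearing(F→S) − bearing(F→B) = 98.00° ✓; |FS| = 8.100 ✓; ∠(FS, SP) = 90.00° ✓; |SP| = 27.50 ✗.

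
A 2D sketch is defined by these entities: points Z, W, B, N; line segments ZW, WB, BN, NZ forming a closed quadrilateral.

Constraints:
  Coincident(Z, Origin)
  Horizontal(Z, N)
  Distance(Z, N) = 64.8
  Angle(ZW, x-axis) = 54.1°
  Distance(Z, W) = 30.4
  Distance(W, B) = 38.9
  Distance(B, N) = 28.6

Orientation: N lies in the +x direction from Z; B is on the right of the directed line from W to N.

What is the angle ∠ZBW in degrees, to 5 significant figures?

46.163°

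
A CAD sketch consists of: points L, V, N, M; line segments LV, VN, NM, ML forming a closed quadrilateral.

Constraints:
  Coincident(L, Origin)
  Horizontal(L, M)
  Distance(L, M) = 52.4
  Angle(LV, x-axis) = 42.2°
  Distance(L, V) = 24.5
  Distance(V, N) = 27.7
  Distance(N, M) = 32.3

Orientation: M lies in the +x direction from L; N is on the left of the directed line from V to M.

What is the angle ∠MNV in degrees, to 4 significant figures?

78.18°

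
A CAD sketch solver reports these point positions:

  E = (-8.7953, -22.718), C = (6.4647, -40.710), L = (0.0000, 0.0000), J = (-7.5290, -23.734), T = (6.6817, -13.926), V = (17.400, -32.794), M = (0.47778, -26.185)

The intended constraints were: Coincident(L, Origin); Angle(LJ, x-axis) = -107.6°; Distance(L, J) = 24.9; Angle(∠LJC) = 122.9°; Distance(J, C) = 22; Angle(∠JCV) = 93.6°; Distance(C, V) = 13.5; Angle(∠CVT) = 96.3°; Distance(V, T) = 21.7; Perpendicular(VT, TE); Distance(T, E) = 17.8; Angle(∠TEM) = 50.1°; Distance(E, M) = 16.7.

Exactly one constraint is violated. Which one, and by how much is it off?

Distance(E, M) = 16.7 — off by 6.80.

L = (0.00, 0.00) ✓; LJ at -107.6° ✓; |LJ| = 24.90 ✓; ∠LJC = 122.9° ✓; |JC| = 22.00 ✓; ∠JCV = 93.60° ✓; |CV| = 13.50 ✓; ∠CVT = 96.30° ✓; |VT| = 21.70 ✓; ∠(VT, TE) = 90.00° ✓; |TE| = 17.80 ✓; ∠TEM = 50.10° ✓; |EM| = 9.900 ✗.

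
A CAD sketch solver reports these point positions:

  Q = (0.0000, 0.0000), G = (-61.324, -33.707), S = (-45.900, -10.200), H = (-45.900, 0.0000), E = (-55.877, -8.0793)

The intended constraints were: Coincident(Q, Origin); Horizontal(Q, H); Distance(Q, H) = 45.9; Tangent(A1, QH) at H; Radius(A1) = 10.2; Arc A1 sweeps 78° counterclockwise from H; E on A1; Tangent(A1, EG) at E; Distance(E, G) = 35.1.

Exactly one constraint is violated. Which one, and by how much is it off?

Distance(E, G) = 35.1 — off by 8.90.

Q = (0.00, 0.00) ✓; Q.y = 0.00, H.y = 0.00 ✓; |QH| = 45.90 ✓; ∠(SH, HQ) = 90.00° ✓; |SH| = 10.20 ✓; bearing(S→E) − bearing(S→H) = 78.00° ✓; |SE| = 10.20 ✓; ∠(SE, EG) = 90.00° ✓; |EG| = 26.20 ✗.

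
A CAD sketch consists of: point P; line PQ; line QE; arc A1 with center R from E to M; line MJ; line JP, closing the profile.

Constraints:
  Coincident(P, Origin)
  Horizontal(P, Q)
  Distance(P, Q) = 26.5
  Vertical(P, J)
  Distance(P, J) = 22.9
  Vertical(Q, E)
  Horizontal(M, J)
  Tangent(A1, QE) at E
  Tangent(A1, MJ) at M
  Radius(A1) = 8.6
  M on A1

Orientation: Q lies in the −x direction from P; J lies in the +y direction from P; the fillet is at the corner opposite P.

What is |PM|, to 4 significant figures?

29.07

P is at the origin; P and Q share the same y with |PQ| = 26.5 and Q on the −x side, so Q = (-26.50, 0.000). PJ is vertical with |PJ| = 22.9 and J on the +y side, so J = (0.000, 22.90). The virtual corner opposite P is at (-26.50, 22.90). Since A1 is tangent to QE there, RE ⟂ QE and tangency of A1 to MJ means the radius RM is perpendicular to MJ, with radius 8.6, so the center R sits 8.6 in from both sides at R = (-17.90, 14.30). That places the tangent points at E = (-26.50, 14.30) on QE and M = (-17.90, 22.90) on MJ. Then |PM| = |M − P| = 29.07.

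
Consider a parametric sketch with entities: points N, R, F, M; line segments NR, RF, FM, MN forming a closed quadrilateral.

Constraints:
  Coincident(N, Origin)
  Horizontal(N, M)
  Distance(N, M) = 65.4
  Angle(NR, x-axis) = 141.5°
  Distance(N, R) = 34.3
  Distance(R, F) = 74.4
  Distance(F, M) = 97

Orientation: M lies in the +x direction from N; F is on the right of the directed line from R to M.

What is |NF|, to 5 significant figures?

54.776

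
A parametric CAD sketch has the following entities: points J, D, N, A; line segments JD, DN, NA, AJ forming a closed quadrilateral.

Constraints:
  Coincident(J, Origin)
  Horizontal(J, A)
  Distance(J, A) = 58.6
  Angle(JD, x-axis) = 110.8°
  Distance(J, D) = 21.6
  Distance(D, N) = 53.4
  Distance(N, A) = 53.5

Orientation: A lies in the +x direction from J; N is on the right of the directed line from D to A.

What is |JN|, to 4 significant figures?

31.84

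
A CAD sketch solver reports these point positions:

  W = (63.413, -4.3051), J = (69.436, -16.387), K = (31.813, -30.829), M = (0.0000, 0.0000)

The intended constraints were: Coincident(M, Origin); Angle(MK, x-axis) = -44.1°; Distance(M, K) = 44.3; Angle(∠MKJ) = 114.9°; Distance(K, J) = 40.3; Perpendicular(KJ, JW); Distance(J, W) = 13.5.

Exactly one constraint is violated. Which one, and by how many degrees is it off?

Perpendicular(KJ, JW) — off by 5.50°.

M = (0.00, 0.00) ✓; MK at -44.10° ✓; |MK| = 44.30 ✓; ∠MKJ = 114.9° ✓; |KJ| = 40.30 ✓; ∠(KJ, JW) = 95.50° ✗; |JW| = 13.50 ✓.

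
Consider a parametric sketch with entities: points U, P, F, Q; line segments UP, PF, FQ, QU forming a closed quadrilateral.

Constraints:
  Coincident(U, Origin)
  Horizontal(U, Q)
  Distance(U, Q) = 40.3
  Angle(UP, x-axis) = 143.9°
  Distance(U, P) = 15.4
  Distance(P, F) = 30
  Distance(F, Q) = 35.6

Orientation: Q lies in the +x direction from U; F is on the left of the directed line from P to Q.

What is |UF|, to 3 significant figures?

27.4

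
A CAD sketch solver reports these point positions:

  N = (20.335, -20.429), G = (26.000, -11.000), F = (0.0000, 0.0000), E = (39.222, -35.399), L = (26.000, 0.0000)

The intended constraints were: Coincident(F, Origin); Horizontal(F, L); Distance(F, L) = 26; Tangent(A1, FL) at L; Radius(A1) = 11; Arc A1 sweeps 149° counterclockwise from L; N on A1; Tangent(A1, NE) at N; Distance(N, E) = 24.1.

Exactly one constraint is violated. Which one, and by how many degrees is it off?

Tangent(A1, NE) at N — off by 7.40°.

F = (0.00, 0.00) ✓; F.y = 0.00, L.y = 0.00 ✓; |FL| = 26.00 ✓; ∠(GL, LF) = 90.00° ✓; |GL| = 11.00 ✓; bearing(G→N) − bearing(G→L) = 149.0° ✓; |GN| = 11.00 ✓; ∠(GN, NE) = 97.40° ✗; |NE| = 24.10 ✓.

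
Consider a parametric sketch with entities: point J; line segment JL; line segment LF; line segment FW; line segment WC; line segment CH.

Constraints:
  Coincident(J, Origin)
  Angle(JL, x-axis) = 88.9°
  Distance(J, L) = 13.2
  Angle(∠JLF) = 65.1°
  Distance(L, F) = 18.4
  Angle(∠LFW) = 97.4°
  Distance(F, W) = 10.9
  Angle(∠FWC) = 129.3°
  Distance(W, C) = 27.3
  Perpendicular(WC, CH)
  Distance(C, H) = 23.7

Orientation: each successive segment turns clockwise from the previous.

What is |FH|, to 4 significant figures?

37.46

J is at the origin; JL runs at 88.9° with length 13.2, so L = (0.2534, 13.20). ∠JLF = 65.1° gives LF at -26.00° from the x-axis; with |LF| = 18.4, F = (16.79, 5.132). ∠LFW = 97.4° gives FW at -108.6° from the x-axis; with |FW| = 10.9, W = (13.31, -5.199). ∠FWC = 129.3° gives WC at -159.3° from the x-axis; with |WC| = 27.3, C = (-12.22, -14.85). WC is perpendicular to CH, so CH runs at 110.7°; with |CH| = 23.7, H = (-20.60, 7.321). Then |FH| = |H − F| = 37.46.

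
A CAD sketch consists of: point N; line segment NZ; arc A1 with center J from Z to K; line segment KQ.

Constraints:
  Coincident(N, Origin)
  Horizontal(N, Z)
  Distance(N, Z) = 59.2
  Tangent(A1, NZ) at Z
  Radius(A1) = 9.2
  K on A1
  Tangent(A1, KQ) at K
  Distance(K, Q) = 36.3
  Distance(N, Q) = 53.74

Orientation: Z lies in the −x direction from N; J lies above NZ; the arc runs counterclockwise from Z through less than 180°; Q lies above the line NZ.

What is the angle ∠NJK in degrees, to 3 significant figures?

13.7°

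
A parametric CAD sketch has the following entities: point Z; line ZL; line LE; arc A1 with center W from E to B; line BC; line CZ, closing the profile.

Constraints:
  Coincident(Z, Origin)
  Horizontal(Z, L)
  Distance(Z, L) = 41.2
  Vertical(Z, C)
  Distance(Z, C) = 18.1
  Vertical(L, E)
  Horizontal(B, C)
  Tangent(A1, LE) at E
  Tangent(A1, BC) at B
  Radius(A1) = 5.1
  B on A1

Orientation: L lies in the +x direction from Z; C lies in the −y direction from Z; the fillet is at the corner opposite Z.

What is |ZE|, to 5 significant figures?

43.202

Z is at the origin; Z and L share the same y with |ZL| = 41.2 and L on the +x side, so L = (41.200, 0.0000). Z and C share the same x with |ZC| = 18.1 and C on the −y side, so C = (0.0000, -18.100). The virtual corner opposite Z is at (41.200, -18.100). A1 meets LE tangentially, so WE is at right angles to LE and tangency of A1 to BC means the radius WB is perpendicular to BC, with radius 5.1, so the center W sits 5.1 in from both sides at W = (36.100, -13.000). That places the tangent points at E = (41.200, -13.000) on LE and B = (36.100, -18.100) on BC. Then |ZE| = |E − Z| = 43.202.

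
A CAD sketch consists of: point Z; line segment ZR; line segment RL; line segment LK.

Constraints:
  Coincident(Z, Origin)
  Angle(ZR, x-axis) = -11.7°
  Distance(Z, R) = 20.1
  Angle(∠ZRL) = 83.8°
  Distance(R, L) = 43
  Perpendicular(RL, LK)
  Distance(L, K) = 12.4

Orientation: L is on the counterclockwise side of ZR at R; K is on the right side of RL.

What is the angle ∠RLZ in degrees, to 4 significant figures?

26.08°

Z is at the origin; ZR runs at -11.7° with length 20.1, so R = 20.1·(cos -11.7°, sin -11.7°) = (19.68, -4.076). ∠ZRL = 83.8°, so RL runs at -11.7° + (180° − 83.8°) = 84.50° from the x-axis; with |RL| = 43.0, L = R + 43.0·(cos 84.50°, sin 84.50°) = (23.80, 38.73). Then cos ∠RLZ = LR·LZ / (|LR||LZ|), giving 26.08°.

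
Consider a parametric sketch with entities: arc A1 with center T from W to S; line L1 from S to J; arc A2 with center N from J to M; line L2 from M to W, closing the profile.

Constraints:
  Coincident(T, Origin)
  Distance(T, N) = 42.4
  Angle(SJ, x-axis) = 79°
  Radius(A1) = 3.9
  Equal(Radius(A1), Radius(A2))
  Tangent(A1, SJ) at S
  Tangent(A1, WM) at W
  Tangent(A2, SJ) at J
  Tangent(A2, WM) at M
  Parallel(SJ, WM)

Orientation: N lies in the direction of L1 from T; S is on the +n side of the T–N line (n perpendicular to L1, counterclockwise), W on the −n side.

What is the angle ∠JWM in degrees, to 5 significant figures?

10.424°

The slot axis is L1's direction at 79.0°, so u = (cos 79.0°, sin 79.0°) = (0.19081, 0.98163) and n = (−sin 79.0°, cos 79.0°) = (-0.98163, 0.19081). T is at the origin and N lies 42.4 along u from T, so N = 42.4·u = (8.0903, 41.621). Tangency of A1 to both parallel lines with radius 3.9 puts S and W at T ± 3.9·n: S = (-3.8283, 0.74416), W = (3.8283, -0.74416). Equal radii place J and M the same way about N: J = N + 3.9·n = (4.2620, 42.365), M = N − 3.9·n = (11.919, 40.877). Then cos ∠JWM = WJ·WM / (|WJ||WM|), giving 10.424°.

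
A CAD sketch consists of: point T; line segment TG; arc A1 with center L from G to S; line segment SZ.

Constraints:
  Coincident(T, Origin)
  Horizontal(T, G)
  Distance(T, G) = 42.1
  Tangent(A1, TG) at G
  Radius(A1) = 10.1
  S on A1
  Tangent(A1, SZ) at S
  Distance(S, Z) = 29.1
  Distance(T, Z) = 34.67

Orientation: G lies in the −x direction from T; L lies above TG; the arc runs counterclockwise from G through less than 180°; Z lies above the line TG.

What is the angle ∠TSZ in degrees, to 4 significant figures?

66.33°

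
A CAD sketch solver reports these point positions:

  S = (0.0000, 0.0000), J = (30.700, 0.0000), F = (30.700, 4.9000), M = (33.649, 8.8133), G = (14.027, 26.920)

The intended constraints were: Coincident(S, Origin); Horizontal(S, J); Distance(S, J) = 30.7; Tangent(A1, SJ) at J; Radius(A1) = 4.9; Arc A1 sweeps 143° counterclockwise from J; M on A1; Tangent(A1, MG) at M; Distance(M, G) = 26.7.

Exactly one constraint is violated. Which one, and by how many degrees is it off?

Tangent(A1, MG) at M — off by 5.70°.

S = (0.00, 0.00) ✓; S.y = 0.00, J.y = 0.00 ✓; |SJ| = 30.70 ✓; ∠(FJ, JS) = 90.00° ✓; |FJ| = 4.900 ✓; bearing(F→M) − bearing(F→J) = 143.0° ✓; |FM| = 4.900 ✓; ∠(FM, MG) = 95.70° ✗; |MG| = 26.70 ✓.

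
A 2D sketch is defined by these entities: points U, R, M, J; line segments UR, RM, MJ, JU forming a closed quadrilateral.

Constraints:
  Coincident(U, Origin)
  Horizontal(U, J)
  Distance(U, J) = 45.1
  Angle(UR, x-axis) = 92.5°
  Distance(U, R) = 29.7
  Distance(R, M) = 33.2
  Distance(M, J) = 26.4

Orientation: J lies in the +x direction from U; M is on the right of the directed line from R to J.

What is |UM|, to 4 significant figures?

19.20

Checks: |RM| = 33.20 ✓; |MJ| = 26.40 ✓.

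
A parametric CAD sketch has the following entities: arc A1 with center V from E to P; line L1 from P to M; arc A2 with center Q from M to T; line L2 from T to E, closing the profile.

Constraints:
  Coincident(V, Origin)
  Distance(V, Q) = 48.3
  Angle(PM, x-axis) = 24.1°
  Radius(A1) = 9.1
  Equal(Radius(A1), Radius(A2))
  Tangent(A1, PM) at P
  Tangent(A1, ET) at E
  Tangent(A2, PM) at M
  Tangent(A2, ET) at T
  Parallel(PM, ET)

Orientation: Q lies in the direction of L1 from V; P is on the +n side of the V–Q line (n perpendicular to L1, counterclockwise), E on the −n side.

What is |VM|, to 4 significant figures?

49.15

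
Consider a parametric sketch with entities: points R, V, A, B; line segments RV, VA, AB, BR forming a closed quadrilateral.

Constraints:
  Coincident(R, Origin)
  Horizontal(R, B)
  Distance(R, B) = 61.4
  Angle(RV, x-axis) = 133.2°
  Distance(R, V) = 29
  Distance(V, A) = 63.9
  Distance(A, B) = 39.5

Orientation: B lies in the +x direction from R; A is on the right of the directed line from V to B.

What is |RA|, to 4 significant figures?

35.13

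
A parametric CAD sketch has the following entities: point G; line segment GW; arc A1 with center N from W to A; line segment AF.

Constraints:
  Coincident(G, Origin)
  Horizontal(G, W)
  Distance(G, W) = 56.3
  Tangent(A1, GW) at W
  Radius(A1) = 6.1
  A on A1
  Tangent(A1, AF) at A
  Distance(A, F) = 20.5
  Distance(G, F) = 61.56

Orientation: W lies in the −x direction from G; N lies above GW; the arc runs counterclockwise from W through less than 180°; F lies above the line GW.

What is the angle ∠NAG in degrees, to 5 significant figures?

158.17°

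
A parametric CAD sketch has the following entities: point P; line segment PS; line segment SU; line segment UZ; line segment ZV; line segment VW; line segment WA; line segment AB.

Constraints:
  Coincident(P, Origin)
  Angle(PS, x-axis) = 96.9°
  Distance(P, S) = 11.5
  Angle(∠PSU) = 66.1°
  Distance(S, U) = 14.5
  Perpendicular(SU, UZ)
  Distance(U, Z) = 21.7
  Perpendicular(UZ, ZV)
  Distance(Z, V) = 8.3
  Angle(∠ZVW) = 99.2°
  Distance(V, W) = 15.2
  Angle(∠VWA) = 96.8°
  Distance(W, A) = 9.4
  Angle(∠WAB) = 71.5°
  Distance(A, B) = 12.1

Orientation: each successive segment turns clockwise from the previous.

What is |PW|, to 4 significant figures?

3.921

UZ is perpendicular to ZV, so ZV runs at 163.0°; with |ZV| = 8.3, V = (-1.797, -11.15). ∠ZVW = 99.2° gives VW at 82.20° from the x-axis; with |VW| = 15.2, W = (0.2659, 3.912). Then |PW| = |W − P| = 3.921.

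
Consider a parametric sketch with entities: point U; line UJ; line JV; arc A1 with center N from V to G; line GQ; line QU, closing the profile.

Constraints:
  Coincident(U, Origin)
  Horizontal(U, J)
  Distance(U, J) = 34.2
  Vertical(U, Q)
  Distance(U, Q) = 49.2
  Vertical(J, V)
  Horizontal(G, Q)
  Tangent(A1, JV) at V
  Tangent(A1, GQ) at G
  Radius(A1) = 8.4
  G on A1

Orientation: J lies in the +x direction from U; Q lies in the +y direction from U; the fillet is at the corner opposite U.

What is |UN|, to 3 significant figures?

48.3

U and Q share the same x with |UQ| = 49.2 and Q on the +y side, so Q = (0.00, 49.2). The virtual corner opposite U is at (34.2, 49.2). A1 meets JV tangentially, so NV is at right angles to JV and the tangent condition forces NG to be normal to GQ, with radius 8.4, so the center N sits 8.4 in from both sides at N = (25.8, 40.8). Then |UN| = |N − U| = 48.3.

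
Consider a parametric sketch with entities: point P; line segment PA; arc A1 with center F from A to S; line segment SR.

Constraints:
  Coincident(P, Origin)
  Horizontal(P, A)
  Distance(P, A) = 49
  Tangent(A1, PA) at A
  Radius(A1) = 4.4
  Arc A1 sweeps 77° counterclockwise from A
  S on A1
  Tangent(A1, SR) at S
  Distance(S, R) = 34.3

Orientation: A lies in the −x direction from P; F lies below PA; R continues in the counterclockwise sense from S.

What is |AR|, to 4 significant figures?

38.74

P is at the origin; P and A share the same y with |PA| = 49.0 and A on the −x side, so A = (-49.00, 0.000). The tangent condition forces FA to be normal to PA, so F = A + (0, -4.4) = (-49.00, -4.400). On A1, A sits at bearing 90° from F; a 77° counterclockwise sweep puts S at bearing 167°, so S = F + 4.4·(cos 167°, sin 167°) = (-53.29, -3.410). Since A1 is tangent to SR there, FS ⟂ SR, so SR runs along (−sin 167°, cos 167°); with |SR| = 34.3, R = (-61.00, -36.83). Then |AR| = |R − A| = 38.74.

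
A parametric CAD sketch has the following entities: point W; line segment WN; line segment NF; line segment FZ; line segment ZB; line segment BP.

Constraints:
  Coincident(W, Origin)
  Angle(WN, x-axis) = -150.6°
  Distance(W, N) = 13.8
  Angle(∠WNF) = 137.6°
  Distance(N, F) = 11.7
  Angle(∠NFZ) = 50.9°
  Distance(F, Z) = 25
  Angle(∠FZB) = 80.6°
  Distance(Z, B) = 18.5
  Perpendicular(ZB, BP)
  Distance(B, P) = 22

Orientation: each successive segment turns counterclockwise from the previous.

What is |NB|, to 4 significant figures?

17.24

∠NFZ = 50.9° gives FZ at 20.90° from the x-axis; with |FZ| = 25.0, Z = (7.678, -8.971). ∠FZB = 80.6° gives ZB at 120.3° from the x-axis; with |ZB| = 18.5, B = (-1.656, 7.002). Then |NB| = |B − N| = 17.24.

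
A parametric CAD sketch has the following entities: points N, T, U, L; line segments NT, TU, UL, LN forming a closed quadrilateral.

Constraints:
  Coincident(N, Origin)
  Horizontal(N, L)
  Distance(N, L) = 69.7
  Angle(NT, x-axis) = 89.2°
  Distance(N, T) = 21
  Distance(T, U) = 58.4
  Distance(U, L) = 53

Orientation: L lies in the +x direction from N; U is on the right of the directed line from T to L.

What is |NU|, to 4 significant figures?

41.00

N is at the origin; N and L share the same y with |NL| = 69.7 and L in +x, so L = (69.7, 0). NT runs at 89.2° with |NT| = 21.0, so T = (0.2932, 21.00). U is determined by |TU| = 58.4 and |UL| = 53.0 together: it lies at the intersection of circle(T, 58.4) and circle(L, 53.0). With |TL| = 72.51, the foot of the radical line on TL is 40.40 from T and the perpendicular offset is √(58.4² − 40.40²) = 42.17. Taking the right-of-TL solution: U = (26.76, -31.06).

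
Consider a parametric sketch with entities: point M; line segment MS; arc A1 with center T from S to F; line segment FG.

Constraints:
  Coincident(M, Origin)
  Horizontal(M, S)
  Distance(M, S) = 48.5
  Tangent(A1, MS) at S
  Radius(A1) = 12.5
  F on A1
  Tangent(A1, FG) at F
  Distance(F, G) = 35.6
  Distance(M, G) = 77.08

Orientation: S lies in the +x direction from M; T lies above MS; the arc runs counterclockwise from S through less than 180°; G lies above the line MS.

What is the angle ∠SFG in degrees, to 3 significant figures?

134°

M is at the origin; M and S share the same y with |MS| = 48.5 and S on the +x side, so S = (48.5, 0.00). A1 meets MS tangentially, so TS is at right angles to MS, so T = S + (0, 12.5) = (48.5, 12.5). Since TF ⟂ FG (tangency), |TG| = √(12.5² + 35.6²) = 37.7 regardless of where F sits on A1. So G lies on both circle(M, 77.08) and circle(T, 37.7); the above-MS intersection is G = (59.9, 48.5). F is the foot of the tangent from G: F = (61.0, 12.9).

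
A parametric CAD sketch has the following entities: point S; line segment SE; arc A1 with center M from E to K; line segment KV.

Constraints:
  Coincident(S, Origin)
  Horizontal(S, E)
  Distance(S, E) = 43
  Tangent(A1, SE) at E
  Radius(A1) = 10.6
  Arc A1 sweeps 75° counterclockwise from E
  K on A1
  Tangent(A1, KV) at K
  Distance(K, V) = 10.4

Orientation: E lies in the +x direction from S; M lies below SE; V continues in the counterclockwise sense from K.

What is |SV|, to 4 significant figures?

35.00

S is at the origin; S and E share the same y with |SE| = 43.0 and E on the +x side, so E = (43.00, 0.000). Tangency of A1 to SE means the radius ME is perpendicular to SE, so M = E + (0, -10.6) = (43.00, -10.60). On A1, E sits at bearing 90° from M; a 75° counterclockwise sweep puts K at bearing 165°, so K = M + 10.6·(cos 165°, sin 165°) = (32.76, -7.857). The tangent condition forces MK to be normal to KV, so KV runs along (−sin 165°, cos 165°); with |KV| = 10.4, V = (30.07, -17.90). Then |SV| = |V − S| = 35.00.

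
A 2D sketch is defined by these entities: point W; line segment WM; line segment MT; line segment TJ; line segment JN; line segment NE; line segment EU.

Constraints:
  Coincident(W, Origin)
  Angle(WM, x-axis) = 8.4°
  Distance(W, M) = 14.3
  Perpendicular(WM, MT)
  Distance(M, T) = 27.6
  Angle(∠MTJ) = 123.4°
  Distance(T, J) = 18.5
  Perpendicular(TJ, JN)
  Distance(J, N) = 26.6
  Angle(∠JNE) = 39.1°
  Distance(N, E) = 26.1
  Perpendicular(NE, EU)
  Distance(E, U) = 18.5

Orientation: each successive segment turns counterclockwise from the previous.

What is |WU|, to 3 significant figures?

41.2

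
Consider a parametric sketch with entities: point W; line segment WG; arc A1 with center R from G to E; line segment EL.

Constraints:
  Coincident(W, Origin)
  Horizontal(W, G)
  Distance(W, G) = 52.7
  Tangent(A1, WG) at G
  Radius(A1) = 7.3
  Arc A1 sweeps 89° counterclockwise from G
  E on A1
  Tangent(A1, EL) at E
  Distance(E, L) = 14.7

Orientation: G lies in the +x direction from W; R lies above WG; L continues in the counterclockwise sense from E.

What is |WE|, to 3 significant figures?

60.4

Tangency of A1 to WG means the radius RG is perpendicular to WG, so R = G + (0, 7.3) = (52.7, 7.30). On A1, G sits at bearing -90° from R; an 89° counterclockwise sweep puts E at bearing -1°, so E = R + 7.3·(cos -1°, sin -1°) = (60.0, 7.17). Then |WE| = |E − W| = 60.4.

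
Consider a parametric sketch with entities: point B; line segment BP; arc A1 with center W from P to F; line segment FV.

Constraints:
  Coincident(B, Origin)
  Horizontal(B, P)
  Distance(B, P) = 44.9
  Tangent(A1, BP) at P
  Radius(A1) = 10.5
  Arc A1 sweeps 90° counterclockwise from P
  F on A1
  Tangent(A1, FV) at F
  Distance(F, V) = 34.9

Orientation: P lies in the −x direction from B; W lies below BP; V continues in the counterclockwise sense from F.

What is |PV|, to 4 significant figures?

46.60

B is at the origin; BP is horizontal with |BP| = 44.9 and P on the −x side, so P = (-44.90, 0.000). A1 meets BP tangentially, so WP is at right angles to BP, so W = P + (0, -10.5) = (-44.90, -10.50). On A1, P sits at bearing 90° from W; a 90° counterclockwise sweep puts F at bearing 180°, so F = W + 10.5·(cos 180°, sin 180°) = (-55.40, -10.50). Tangency of A1 to FV means the radius WF is perpendicular to FV, so FV runs along (−sin 180°, cos 180°); with |FV| = 34.9, V = (-55.40, -45.40). Then |PV| = |V − P| = 46.60.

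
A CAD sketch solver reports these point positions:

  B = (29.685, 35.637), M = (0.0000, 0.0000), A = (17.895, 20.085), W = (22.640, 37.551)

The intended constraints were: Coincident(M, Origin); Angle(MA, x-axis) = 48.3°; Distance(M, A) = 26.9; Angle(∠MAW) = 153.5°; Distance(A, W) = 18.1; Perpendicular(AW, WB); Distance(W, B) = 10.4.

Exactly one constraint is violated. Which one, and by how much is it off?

Distance(W, B) = 10.4 — off by 3.10.

M = (0.00, 0.00) ✓; MA at 48.30° ✓; |MA| = 26.90 ✓; ∠MAW = 153.5° ✓; |AW| = 18.10 ✓; ∠(AW, WB) = 90.00° ✓; |WB| = 7.300 ✗.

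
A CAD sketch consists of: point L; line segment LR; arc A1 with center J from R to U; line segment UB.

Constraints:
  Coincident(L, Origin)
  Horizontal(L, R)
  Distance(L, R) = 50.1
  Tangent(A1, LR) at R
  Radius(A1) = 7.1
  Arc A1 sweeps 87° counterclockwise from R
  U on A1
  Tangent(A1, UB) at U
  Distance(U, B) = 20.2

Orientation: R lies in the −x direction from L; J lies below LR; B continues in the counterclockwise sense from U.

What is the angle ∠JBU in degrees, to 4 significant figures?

19.37°

L is at the origin; LR is horizontal with |LR| = 50.1 and R on the −x side, so R = (-50.10, 0.000). Tangency of A1 to LR means the radius JR is perpendicular to LR, so J = R + (0, -7.1) = (-50.10, -7.100). On A1, R sits at bearing 90° from J; an 87° counterclockwise sweep puts U at bearing 177°, so U = J + 7.1·(cos 177°, sin 177°) = (-57.19, -6.728). A1 meets UB tangentially, so JU is at right angles to UB, so UB runs along (−sin 177°, cos 177°); with |UB| = 20.2, B = (-58.25, -26.90). Then cos ∠JBU = BJ·BU / (|BJ||BU|), giving 19.37°.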